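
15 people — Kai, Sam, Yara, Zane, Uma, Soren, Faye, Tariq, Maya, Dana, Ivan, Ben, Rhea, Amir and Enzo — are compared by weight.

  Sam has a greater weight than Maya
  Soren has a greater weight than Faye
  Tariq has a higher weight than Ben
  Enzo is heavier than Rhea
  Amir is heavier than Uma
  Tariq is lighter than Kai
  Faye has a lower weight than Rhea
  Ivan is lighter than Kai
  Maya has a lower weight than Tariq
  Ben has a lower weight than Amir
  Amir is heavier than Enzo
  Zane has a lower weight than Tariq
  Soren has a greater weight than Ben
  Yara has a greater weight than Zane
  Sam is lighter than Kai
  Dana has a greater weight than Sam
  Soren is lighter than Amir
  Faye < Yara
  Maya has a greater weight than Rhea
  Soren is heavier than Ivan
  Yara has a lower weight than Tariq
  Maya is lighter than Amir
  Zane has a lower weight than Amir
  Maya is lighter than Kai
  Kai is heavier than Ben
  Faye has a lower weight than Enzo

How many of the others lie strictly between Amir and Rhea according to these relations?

2

The relations place Rhea below Amir. An element lies strictly between them when it is forced above Rhea and also forced below Amir.
Above Rhea: {Maya, Sam, Enzo, Tariq, Dana, Kai}. Below Amir: {Faye, Zane, Maya, Ben, Ivan, Soren, Enzo, Uma}.
Intersection: {Maya, Enzo} — 2.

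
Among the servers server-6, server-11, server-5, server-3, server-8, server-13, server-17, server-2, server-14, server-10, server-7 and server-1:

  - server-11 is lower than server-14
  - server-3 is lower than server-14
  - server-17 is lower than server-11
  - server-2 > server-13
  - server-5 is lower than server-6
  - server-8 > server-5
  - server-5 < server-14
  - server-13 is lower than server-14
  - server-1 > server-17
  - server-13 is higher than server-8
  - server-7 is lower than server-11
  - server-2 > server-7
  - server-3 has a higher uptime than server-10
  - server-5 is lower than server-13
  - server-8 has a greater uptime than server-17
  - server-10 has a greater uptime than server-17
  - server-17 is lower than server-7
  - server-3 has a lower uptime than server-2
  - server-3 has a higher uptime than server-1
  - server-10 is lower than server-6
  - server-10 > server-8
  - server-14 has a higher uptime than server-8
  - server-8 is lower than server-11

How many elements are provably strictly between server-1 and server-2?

Chaining upward from server-1 reaches: server-3, server-14.
Chaining downward from server-2 reaches: server-17, server-5, server-7, server-8, server-13, server-10, server-3.
Strictly between server-1 and server-2 are those in both lists: server-3 — 1 element.

1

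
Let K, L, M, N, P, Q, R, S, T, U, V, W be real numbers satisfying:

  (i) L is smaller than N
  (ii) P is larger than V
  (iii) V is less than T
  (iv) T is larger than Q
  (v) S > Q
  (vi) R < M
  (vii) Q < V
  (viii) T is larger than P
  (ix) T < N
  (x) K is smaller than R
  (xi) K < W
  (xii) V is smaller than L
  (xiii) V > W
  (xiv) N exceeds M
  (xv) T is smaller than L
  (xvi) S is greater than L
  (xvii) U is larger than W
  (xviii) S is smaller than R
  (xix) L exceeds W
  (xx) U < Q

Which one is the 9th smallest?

S

Piecing the relations together gives one ordering: K < W < U < Q < V < P < T < L < S < R < M < N.
The 9th smallest is S.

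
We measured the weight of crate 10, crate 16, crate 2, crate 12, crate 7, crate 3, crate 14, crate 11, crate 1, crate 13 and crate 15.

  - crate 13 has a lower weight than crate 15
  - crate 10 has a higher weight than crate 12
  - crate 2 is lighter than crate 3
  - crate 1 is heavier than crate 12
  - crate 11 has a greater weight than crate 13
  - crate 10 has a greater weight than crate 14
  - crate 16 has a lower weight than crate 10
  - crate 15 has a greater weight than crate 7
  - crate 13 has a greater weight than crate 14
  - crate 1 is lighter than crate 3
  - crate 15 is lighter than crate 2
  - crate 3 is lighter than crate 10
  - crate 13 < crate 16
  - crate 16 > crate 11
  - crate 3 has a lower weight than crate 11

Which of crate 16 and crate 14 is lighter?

crate 14 < crate 13 and crate 13 < crate 15 give crate 14 < crate 15.
Then crate 15 < crate 2 extends the chain to crate 2.
With crate 2 < crate 3: crate 14 < crate 13 < crate 15 < crate 2 < crate 3.
Then crate 3 < crate 11 extends the chain to crate 11.
Then crate 11 < crate 16 extends the chain to crate 16.
So crate 14 < crate 16; crate 14 is the lighter of the two.

crate 14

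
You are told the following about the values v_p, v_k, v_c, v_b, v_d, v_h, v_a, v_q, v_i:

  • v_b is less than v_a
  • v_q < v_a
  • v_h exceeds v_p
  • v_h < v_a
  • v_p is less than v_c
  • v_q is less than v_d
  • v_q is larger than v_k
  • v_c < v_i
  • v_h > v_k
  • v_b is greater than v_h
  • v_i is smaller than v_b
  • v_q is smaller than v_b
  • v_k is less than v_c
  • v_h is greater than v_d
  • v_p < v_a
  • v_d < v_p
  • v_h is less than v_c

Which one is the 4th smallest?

The consecutive relations fix a unique order: v_k < v_q < v_d < v_p < v_h < v_c < v_i < v_b < v_a.
The 4th smallest is v_p.

v_p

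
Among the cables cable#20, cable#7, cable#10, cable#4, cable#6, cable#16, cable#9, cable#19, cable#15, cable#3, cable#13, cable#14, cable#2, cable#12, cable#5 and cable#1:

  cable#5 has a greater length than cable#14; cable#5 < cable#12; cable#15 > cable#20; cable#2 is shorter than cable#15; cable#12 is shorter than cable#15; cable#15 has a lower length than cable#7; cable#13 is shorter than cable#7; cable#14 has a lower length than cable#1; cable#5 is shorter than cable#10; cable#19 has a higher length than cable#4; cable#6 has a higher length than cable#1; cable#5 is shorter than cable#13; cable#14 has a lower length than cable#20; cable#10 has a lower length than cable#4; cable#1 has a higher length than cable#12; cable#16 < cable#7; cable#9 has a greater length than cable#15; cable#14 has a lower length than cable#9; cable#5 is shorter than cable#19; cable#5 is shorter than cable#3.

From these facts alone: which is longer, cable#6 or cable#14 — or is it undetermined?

cable#6

The relevant relations are cable#14 < cable#5; cable#5 < cable#12; cable#12 < cable#1; cable#1 < cable#6.
Chaining these gives cable#14 < cable#5 < cable#12 < cable#1 < cable#6.
So cable#6 is longer.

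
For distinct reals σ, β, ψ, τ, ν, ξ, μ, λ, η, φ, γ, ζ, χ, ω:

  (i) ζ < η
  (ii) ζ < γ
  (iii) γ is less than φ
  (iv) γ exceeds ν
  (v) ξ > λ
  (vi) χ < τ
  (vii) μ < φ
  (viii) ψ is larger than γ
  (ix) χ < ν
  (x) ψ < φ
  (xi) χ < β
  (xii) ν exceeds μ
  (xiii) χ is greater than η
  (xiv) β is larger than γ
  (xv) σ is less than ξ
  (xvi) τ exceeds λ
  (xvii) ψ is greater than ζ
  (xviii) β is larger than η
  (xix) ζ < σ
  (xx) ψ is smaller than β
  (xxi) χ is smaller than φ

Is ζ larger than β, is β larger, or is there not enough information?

β

The relevant relations are ζ < η; η < χ; χ < ν; ν < γ; γ < ψ; ψ < β.
Chaining these gives ζ < η < χ < ν < γ < ψ < β.
So β is larger.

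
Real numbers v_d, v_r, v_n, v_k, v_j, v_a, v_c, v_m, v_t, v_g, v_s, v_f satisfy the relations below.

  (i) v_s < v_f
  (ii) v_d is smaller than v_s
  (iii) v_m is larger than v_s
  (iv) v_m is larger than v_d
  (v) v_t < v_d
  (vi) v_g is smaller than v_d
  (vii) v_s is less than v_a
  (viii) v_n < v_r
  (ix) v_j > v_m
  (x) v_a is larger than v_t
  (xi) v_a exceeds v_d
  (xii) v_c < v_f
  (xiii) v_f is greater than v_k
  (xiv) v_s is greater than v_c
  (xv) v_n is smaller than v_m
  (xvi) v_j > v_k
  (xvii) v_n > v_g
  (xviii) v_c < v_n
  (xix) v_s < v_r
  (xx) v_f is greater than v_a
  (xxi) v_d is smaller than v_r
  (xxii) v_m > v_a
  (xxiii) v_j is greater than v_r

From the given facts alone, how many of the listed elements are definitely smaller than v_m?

7

From v_m the given relations immediately reach v_n, v_d, v_s, v_a.
From those, v_c, v_g, v_t — 7 in total.
Nothing else is reachable below v_m; 7 in all.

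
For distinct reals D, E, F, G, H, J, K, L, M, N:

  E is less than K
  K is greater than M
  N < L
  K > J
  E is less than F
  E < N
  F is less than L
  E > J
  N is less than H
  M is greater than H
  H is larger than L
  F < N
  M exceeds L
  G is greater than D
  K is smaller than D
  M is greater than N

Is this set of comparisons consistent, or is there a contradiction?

consistent

Every relation is compatible with J < E < F < N < L < H < M < K < D < G; the set is consistent.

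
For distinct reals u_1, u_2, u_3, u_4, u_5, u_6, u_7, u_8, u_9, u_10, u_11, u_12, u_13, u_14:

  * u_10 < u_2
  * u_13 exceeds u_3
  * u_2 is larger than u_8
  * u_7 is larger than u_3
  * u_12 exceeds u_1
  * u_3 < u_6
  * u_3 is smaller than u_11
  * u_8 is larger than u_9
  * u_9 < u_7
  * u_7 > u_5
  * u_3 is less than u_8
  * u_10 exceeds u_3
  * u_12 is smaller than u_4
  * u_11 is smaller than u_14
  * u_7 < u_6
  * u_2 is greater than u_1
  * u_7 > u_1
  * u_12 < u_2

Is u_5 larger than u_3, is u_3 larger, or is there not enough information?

Following every chain through u_3: above u_3 we get u_11, u_10, u_13, u_7, u_6, u_8, u_14, u_2.
u_5 is not reached, and no chain runs the other way from u_5 to u_3.
So the given relations leave the order of u_3 and u_5 undetermined.

undetermined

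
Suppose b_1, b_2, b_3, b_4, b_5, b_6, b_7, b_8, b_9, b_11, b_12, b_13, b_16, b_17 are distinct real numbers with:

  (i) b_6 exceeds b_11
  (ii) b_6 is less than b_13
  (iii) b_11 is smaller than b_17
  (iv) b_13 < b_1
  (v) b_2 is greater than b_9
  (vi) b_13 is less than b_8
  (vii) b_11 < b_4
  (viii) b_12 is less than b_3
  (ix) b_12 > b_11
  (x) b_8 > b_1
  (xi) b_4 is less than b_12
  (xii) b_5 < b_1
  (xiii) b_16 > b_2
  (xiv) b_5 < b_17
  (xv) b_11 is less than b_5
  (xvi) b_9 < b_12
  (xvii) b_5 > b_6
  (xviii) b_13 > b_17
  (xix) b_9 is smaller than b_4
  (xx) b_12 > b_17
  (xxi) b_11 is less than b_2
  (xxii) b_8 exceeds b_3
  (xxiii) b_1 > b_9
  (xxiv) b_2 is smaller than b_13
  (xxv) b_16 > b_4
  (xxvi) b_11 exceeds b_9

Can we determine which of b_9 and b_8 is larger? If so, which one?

b_8

b_9 < b_11 and b_11 < b_6 give b_9 < b_6.
With b_6 < b_5: b_9 < b_11 < b_6 < b_5.
With b_5 < b_17: b_9 < b_11 < b_6 < b_5 < b_17.
Then b_17 < b_13 extends the chain to b_13.
Then b_13 < b_1 extends the chain to b_1.
Then b_1 < b_8 extends the chain to b_8.
So b_8 is larger.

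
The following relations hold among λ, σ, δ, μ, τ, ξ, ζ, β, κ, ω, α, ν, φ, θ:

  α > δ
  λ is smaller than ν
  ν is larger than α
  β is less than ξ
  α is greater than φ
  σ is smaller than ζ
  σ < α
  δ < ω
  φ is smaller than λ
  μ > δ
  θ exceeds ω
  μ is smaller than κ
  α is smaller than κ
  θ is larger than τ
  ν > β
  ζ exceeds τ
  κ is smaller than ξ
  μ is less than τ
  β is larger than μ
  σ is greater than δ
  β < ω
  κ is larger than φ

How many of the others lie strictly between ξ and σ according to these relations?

2

Chaining upward from σ reaches: ζ, α, ν, κ.
Chaining downward from ξ reaches: δ, μ, φ, β, α, κ.
Strictly between σ and ξ are those in both lists: α, κ — 2 elements.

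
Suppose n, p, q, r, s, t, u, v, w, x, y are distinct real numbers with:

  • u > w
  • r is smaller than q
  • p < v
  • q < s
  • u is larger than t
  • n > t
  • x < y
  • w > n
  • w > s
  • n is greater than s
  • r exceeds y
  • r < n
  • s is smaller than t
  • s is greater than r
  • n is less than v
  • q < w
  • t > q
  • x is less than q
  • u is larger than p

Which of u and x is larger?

u

Link the given pairs in sequence: x < y; y < r; r < q; q < s; s < t; t < n; n < w; w < u.
Together: x < y < r < q < s < t < n < w < u.
So x < u; u is the larger of the two.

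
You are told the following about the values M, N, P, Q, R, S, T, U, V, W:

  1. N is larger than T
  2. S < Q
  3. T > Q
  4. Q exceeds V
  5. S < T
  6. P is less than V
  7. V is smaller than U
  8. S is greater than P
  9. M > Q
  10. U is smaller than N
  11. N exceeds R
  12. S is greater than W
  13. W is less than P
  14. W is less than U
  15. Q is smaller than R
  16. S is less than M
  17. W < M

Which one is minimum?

W

Chaining upward from W: directly above it, P, S, U, M; then V, Q, T, N; then R.
That covers every other element, and nothing is given below W, so W is the minimum.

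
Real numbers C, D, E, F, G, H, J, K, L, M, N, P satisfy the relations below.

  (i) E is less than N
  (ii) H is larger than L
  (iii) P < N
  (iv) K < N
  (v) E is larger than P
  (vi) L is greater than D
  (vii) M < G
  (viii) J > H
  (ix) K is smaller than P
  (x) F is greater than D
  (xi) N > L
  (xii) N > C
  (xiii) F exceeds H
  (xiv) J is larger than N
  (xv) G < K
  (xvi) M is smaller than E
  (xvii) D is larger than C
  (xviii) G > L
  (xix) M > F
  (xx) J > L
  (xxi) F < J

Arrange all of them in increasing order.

Nothing is placed below C, so it is least; from there C < D; D < L; L < H; H < F; F < M; M < G; G < K; K < P; P < E; E < N; N < J, each given directly.

C < D < L < H < F < M < G < K < P < E < N < J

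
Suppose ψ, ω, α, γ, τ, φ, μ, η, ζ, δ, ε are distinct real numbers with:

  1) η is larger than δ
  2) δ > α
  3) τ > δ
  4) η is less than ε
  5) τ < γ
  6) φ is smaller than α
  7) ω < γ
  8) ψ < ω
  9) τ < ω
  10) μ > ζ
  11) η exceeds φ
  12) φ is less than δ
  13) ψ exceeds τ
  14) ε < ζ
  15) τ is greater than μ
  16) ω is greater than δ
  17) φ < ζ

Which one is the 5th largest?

μ

Chaining the given pairs: φ < α < δ < η < ε < ζ < μ < τ < ψ < ω < γ.
Counting 5 from the largest end gives μ.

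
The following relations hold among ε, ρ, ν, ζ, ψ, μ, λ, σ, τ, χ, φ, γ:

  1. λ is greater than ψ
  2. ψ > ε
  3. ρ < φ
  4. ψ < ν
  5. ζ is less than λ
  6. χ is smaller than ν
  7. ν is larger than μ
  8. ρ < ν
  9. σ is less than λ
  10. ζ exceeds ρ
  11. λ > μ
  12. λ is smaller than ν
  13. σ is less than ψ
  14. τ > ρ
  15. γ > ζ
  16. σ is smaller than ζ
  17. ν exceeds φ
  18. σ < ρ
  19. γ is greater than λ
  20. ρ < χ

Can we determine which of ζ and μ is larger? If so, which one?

undetermined

Following every chain through ζ: above ζ we get λ, γ, ν; below ζ we get σ, ρ.
μ is not reached, and no chain runs the other way from μ to ζ.
So the given relations leave the order of ζ and μ undetermined.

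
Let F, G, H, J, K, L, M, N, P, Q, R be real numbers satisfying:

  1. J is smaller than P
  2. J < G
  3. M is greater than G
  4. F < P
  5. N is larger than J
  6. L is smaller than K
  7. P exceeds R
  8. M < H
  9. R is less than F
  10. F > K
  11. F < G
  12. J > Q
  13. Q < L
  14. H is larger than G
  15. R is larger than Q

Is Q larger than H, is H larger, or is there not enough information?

Q < J < G < M < H, by transitivity through J, G, M.
So H is larger.

H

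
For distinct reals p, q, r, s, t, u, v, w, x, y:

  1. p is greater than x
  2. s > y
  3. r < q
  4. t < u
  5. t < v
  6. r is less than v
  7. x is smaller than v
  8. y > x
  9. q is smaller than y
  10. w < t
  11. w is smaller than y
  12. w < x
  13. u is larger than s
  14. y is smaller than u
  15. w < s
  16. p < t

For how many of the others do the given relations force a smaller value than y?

4

Directly below y: w, x, q.
One step further: r (4 so far).
No other element is forced below y by the given relations, so the count is 4.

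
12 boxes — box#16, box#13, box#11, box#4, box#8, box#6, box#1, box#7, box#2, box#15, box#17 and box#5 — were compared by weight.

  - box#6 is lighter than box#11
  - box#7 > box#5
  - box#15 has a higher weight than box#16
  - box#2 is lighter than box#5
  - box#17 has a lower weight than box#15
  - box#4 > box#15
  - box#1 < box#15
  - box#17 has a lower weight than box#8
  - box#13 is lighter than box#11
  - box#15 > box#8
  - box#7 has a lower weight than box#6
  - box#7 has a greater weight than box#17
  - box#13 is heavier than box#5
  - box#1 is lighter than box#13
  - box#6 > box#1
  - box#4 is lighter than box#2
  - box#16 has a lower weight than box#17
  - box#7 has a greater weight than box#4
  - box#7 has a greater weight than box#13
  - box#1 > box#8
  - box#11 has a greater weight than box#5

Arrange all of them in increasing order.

box#16 < box#17 < box#8 < box#1 < box#15 < box#4 < box#2 < box#5 < box#13 < box#7 < box#6 < box#11

Nothing is placed below box#16, so it is least; from there box#16 < box#17; box#17 < box#8; box#8 < box#1; box#1 < box#15; box#15 < box#4; box#4 < box#2; box#2 < box#5; box#5 < box#13; box#13 < box#7; box#7 < box#6; box#6 < box#11, each given directly.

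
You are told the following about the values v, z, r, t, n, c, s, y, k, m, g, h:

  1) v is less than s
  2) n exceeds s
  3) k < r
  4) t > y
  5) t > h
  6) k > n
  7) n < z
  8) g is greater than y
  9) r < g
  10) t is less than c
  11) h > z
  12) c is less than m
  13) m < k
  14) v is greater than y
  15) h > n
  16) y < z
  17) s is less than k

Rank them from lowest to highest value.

y < v < s < n < z < h < t < c < m < k < r < g

Each adjacent pair is fixed by a given relation: y < v; v < s; s < n; n < z; z < h; h < t; t < c; c < m; m < k; k < r; r < g. Chaining them end to end gives the full order.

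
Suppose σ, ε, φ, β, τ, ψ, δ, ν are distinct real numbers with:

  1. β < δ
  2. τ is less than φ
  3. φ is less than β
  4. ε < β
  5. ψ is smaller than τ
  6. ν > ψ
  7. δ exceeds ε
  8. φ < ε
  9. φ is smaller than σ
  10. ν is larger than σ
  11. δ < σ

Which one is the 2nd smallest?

The consecutive relations fix a unique order: ψ < τ < φ < ε < β < δ < σ < ν.
The 2nd smallest is τ.

τ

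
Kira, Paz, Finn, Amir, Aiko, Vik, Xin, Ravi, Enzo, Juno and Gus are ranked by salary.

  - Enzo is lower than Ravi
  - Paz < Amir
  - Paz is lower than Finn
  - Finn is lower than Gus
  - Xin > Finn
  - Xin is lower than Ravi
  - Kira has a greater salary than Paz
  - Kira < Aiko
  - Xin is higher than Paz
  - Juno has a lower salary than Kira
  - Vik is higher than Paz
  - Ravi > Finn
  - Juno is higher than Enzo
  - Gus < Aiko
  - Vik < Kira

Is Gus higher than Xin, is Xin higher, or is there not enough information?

undetermined

Following every chain through Gus: above Gus we get Aiko; below Gus we get Paz, Finn.
Xin is not reached, and no chain runs the other way from Xin to Gus.
So the given relations leave the order of Gus and Xin undetermined.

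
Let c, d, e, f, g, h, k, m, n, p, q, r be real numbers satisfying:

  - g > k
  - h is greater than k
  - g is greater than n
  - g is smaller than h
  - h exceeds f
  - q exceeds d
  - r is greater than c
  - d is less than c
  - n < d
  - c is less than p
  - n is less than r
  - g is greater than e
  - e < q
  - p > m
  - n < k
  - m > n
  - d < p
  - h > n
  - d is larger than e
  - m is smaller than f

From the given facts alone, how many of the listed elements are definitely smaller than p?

5

From p the given relations immediately reach d, m, c.
From those, n, e — 5 in total.
Nothing else is reachable below p; 5 in all.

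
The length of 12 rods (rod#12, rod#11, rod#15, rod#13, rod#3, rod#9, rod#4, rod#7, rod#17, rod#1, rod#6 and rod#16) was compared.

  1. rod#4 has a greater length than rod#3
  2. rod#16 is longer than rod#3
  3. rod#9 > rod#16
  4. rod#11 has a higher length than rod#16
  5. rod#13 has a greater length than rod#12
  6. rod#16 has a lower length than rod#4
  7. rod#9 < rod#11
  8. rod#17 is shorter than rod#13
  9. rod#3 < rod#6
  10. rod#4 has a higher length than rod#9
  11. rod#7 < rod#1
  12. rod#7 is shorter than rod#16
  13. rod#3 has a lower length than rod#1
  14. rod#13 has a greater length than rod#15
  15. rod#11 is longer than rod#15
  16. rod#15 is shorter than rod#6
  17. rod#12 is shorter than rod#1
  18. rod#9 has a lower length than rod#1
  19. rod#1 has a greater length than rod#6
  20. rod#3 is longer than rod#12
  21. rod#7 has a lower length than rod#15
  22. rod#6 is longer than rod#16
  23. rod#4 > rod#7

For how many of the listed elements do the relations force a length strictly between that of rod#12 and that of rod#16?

1

Chaining upward from rod#12 reaches: rod#3, rod#9, rod#6, rod#11, rod#13, rod#1, rod#4.
Chaining downward from rod#16 reaches: rod#3, rod#7.
Strictly between rod#12 and rod#16 are those in both lists: rod#3 — 1 element.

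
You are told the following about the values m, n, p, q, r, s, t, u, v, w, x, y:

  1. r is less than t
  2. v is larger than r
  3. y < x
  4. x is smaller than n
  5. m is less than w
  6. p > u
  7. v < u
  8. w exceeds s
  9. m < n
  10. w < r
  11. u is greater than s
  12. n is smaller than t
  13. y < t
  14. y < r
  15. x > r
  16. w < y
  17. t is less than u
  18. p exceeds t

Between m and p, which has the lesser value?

m

m < w and w < y give m < y.
Then y < r extends the chain to r.
Then r < x extends the chain to x.
Then x < n extends the chain to n.
With n < t: m < w < y < r < x < n < t.
With t < u: m < w < y < r < x < n < t < u.
Then u < p extends the chain to p.
So m < p; m is the smaller of the two.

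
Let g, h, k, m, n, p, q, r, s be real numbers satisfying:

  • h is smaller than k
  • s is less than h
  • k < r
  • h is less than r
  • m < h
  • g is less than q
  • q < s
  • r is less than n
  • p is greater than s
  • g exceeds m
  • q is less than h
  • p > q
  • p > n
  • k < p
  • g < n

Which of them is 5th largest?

Chaining the given pairs: m < g < q < s < h < k < r < n < p.
Counting 5 from the largest end gives h.

h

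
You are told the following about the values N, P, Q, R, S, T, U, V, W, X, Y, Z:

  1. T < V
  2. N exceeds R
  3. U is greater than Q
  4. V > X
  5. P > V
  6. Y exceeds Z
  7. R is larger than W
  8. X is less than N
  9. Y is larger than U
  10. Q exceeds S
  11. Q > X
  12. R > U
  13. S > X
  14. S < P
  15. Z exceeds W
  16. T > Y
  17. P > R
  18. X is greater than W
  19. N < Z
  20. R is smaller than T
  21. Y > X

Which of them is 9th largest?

Piecing the relations together gives one ordering: W < X < S < Q < U < R < N < Z < Y < T < V < P.
The 9th largest is Q.

Q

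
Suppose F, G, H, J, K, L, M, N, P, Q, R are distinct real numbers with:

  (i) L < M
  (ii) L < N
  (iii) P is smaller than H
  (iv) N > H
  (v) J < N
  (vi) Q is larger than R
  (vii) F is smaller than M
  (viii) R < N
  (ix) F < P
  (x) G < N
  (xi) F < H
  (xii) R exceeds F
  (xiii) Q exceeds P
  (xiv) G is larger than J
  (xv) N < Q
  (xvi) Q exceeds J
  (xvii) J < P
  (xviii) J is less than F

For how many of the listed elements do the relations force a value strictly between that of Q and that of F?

4

Chaining upward from F reaches: P, H, M, R, N.
Chaining downward from Q reaches: J, P, H, L, G, R, N.
Strictly between F and Q are those in both lists: P, H, R, N — 4 elements.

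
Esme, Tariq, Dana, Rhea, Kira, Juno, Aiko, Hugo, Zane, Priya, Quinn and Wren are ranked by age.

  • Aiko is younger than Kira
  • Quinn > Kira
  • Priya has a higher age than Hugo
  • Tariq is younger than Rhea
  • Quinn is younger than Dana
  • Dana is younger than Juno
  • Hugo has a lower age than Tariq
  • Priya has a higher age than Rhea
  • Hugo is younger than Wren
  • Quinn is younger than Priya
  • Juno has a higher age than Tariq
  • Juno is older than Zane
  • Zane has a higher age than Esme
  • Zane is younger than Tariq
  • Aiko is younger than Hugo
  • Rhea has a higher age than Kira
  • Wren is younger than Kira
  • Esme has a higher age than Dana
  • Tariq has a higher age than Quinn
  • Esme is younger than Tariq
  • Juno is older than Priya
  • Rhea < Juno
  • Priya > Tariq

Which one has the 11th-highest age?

Piecing the relations together gives one ordering: Aiko < Hugo < Wren < Kira < Quinn < Dana < Esme < Zane < Tariq < Rhea < Priya < Juno.
The 11th largest is Hugo.

Hugo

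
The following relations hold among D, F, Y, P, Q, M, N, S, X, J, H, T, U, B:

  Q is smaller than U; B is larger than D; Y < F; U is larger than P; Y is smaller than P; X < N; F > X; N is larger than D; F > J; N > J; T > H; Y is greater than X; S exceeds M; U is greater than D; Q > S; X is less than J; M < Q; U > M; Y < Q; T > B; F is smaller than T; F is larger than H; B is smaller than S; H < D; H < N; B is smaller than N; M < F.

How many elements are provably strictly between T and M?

1

The relations place M below T. An element lies strictly between them when it is forced above M and also forced below T.
Above M: {F, S, Q, U}. Below T: {X, H, J, Y, D, B, F}.
Intersection: {F} — 1.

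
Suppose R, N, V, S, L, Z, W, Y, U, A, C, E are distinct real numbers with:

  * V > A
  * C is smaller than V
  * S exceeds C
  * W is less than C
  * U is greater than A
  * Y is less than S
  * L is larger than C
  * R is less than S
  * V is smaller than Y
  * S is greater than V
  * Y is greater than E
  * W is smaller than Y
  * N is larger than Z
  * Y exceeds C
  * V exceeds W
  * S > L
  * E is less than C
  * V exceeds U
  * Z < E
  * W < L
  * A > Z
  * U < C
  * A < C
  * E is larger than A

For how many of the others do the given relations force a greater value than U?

5

Directly above U: C, V.
One step further: L, Y, S (5 so far).
Nothing else is reachable above U; 5 in all.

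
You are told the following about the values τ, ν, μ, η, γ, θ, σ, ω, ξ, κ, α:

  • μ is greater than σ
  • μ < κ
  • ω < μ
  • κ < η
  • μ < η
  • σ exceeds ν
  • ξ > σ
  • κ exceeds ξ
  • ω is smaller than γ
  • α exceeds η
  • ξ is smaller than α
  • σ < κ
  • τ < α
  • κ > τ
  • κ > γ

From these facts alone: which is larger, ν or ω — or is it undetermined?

undetermined

Following every chain through ν: above ν we get σ, ξ, μ, κ, η, α.
ω is not reached, and no chain runs the other way from ω to ν.
So the given relations leave the order of ν and ω undetermined.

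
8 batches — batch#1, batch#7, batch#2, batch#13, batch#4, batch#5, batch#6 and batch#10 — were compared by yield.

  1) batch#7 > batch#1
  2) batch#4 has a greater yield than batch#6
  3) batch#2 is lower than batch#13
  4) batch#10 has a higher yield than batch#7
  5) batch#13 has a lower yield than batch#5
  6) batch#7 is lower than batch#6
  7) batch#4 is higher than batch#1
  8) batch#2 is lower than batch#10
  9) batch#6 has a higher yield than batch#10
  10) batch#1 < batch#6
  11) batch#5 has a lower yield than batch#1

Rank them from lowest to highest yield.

The consecutive links are each given: batch#2 < batch#13; batch#13 < batch#5; batch#5 < batch#1; batch#1 < batch#7; batch#7 < batch#10; batch#10 < batch#6; batch#6 < batch#4.

batch#2 < batch#13 < batch#5 < batch#1 < batch#7 < batch#10 < batch#6 < batch#4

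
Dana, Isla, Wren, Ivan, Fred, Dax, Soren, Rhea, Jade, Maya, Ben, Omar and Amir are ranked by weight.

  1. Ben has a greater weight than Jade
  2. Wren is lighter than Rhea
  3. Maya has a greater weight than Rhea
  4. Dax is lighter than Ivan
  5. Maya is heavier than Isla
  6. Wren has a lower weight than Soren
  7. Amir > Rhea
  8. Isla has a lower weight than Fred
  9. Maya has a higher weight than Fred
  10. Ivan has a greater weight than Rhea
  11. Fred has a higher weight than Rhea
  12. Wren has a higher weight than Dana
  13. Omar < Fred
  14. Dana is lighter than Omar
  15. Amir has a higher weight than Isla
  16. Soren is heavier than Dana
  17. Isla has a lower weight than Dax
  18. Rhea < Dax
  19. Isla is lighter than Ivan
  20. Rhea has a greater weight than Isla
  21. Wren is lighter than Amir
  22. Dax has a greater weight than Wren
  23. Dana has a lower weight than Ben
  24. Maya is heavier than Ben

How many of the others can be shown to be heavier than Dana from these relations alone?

The elements the relations force above Dana are Wren, Rhea, Ben, Dax, Amir, Omar, Ivan, Fred, Soren, Maya — no chain reaches any other.
That is 10.

10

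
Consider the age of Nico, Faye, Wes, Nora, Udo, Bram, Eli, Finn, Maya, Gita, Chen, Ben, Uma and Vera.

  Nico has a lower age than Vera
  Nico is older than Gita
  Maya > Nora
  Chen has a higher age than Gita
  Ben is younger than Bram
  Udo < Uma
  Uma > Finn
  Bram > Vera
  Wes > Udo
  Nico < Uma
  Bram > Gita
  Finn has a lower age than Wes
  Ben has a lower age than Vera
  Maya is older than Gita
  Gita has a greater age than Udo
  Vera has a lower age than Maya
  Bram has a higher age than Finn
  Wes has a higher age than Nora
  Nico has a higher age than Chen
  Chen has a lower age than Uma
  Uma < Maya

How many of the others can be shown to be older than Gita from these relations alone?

The elements the relations force above Gita are Chen, Nico, Uma, Vera, Bram, Maya — no chain reaches any other.
That is 6.

6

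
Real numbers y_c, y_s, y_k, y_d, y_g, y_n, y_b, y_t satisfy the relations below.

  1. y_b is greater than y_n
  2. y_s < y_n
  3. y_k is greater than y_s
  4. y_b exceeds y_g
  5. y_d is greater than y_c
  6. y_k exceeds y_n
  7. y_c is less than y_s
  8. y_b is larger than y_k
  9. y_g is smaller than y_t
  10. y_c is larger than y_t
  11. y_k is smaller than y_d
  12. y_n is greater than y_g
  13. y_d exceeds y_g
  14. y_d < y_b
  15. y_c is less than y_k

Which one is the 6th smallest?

y_k

Chaining the given pairs: y_g < y_t < y_c < y_s < y_n < y_k < y_d < y_b.
The 6th smallest is y_k.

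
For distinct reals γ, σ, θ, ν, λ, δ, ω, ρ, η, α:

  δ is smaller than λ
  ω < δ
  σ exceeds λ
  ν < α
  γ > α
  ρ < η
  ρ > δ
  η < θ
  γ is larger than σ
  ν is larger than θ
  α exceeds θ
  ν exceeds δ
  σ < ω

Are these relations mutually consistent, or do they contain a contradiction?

We have δ < λ stated directly, yet also λ < σ < ω < δ by chaining the others — so λ < δ. Contradiction.

inconsistent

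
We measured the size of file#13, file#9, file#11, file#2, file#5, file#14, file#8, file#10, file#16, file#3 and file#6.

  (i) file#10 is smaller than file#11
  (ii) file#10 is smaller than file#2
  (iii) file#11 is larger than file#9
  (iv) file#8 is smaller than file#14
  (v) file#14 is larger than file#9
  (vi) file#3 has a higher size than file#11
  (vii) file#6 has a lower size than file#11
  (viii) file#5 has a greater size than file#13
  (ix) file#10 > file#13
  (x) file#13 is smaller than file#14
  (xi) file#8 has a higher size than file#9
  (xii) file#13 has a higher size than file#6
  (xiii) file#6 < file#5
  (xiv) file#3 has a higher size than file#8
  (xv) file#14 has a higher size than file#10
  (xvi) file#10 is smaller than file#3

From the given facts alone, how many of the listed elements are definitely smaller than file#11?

4

From file#11 the given relations immediately reach file#6, file#10, file#9.
From those, file#13 — 4 in total.
No other element is forced below file#11 by the given relations, so the count is 4.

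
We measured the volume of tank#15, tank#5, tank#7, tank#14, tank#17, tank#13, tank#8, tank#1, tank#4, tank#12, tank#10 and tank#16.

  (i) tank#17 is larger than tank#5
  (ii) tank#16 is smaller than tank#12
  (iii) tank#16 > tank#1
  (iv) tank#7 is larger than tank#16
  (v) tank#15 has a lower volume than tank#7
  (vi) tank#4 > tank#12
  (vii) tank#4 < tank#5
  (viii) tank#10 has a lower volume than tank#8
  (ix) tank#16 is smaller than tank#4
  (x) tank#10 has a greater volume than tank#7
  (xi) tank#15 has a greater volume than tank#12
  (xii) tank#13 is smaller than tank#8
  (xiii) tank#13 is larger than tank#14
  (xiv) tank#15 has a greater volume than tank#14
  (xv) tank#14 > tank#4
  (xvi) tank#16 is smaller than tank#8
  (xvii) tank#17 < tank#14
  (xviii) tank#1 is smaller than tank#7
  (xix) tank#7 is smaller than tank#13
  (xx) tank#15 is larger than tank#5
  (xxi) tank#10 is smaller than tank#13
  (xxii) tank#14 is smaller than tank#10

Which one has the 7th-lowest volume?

tank#14

The consecutive relations fix a unique order: tank#1 < tank#16 < tank#12 < tank#4 < tank#5 < tank#17 < tank#14 < tank#15 < tank#7 < tank#10 < tank#13 < tank#8.
Counting 7 from the smallest end gives tank#14.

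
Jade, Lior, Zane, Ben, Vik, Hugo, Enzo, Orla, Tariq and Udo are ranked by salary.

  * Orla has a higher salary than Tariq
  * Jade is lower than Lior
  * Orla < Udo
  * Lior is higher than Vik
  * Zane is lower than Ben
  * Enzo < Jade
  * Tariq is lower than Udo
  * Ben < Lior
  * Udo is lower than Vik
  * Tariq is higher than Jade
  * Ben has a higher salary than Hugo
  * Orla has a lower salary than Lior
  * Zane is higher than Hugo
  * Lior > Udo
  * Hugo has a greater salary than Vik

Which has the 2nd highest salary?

Ben

Chaining the given pairs: Enzo < Jade < Tariq < Orla < Udo < Vik < Hugo < Zane < Ben < Lior.
Counting 2 from the largest end gives Ben.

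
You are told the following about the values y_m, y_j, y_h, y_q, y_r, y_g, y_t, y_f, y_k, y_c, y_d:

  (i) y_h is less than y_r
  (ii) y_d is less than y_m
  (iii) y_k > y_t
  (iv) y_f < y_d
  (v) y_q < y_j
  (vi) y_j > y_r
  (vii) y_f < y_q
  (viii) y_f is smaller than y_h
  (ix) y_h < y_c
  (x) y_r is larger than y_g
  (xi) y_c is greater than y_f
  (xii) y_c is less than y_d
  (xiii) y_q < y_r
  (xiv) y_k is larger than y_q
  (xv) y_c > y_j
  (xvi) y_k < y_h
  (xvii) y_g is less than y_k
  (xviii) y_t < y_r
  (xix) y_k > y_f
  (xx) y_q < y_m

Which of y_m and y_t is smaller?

y_t

Following the relations from y_t: y_t < y_k < y_h < y_r < y_j < y_c < y_d < y_m.
So y_t < y_m; y_t is the smaller of the two.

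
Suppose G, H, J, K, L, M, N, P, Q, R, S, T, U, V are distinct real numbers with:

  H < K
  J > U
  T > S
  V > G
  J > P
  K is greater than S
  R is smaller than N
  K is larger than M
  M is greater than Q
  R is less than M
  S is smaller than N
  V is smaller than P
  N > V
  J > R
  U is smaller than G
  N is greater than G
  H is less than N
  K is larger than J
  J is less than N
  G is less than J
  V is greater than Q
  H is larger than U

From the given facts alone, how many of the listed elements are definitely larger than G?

Directly above G: V, J, N.
One step further: P, K (5 so far).
No other element is forced above G by the given relations, so the count is 5.

5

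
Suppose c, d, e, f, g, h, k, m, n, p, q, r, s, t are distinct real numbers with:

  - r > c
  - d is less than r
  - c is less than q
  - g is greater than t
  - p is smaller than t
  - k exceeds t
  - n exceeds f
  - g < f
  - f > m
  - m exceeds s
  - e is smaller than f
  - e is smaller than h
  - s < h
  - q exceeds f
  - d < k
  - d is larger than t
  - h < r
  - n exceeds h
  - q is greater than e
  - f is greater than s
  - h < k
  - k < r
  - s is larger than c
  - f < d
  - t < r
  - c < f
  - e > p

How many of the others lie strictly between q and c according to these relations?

The relations place c below q. An element lies strictly between them when it is forced above c and also forced below q.
Above c: {s, m, f, h, n, d, k, r}. Below q: {s, p, t, m, e, g, f}.
Intersection: {s, m, f} — 3.

3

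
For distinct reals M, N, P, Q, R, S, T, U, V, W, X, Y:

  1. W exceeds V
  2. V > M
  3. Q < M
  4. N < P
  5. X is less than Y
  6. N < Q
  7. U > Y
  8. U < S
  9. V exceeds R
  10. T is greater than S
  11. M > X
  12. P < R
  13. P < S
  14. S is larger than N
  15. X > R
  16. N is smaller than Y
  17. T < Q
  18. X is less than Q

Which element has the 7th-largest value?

The consecutive relations fix a unique order: N < P < R < X < Y < U < S < T < Q < M < V < W.
The 7th largest is U.

U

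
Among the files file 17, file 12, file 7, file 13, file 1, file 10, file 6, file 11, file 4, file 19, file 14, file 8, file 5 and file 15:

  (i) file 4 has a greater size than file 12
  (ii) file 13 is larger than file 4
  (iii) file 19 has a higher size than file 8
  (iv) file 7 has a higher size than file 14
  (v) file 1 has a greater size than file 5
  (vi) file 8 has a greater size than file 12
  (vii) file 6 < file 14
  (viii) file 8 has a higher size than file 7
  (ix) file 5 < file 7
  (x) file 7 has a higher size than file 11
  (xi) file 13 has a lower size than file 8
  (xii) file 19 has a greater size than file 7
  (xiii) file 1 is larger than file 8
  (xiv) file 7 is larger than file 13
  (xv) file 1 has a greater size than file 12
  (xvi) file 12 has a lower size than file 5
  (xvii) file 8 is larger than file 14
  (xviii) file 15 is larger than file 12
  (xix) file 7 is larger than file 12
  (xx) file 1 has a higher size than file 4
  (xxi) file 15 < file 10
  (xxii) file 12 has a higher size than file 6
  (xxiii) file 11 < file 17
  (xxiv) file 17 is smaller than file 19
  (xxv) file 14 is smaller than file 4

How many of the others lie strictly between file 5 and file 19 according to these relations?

2

Chaining upward from file 5 reaches: file 7, file 8, file 1.
Chaining downward from file 19 reaches: file 6, file 12, file 14, file 4, file 11, file 13, file 17, file 7, file 8.
Strictly between file 5 and file 19 are those in both lists: file 7, file 8 — 2 elements.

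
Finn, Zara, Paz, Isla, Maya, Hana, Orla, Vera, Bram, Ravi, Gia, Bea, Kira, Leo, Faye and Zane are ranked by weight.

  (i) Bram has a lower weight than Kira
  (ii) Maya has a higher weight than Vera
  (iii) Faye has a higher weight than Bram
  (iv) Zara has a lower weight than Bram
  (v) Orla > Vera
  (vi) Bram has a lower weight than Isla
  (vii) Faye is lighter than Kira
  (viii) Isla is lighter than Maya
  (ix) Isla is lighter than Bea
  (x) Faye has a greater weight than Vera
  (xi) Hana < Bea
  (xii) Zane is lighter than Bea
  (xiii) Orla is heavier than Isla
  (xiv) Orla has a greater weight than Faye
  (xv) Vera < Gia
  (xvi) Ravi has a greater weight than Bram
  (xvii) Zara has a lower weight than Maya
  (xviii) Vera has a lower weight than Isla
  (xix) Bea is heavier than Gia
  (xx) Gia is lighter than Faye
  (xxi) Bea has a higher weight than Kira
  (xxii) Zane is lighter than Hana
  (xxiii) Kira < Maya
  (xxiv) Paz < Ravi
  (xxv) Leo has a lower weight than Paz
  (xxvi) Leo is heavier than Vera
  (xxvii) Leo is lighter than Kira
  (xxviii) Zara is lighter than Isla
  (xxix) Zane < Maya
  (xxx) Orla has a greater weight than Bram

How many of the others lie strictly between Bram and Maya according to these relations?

3

The relations place Bram below Maya. An element lies strictly between them when it is forced above Bram and also forced below Maya.
Above Bram: {Faye, Isla, Kira, Bea, Orla, Ravi}. Below Maya: {Zane, Zara, Vera, Gia, Faye, Leo, Isla, Kira}.
Intersection: {Faye, Isla, Kira} — 3.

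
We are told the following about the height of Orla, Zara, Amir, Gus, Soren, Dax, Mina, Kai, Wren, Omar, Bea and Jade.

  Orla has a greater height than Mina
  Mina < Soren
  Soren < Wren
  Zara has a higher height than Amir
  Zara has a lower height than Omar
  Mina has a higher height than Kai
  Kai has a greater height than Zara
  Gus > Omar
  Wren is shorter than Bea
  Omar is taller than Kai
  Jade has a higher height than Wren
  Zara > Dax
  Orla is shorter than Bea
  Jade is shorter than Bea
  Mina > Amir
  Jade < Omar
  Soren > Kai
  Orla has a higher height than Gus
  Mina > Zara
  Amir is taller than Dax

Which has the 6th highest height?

Wren

The consecutive relations fix a unique order: Dax < Amir < Zara < Kai < Mina < Soren < Wren < Jade < Omar < Gus < Orla < Bea.
The 6th largest is Wren.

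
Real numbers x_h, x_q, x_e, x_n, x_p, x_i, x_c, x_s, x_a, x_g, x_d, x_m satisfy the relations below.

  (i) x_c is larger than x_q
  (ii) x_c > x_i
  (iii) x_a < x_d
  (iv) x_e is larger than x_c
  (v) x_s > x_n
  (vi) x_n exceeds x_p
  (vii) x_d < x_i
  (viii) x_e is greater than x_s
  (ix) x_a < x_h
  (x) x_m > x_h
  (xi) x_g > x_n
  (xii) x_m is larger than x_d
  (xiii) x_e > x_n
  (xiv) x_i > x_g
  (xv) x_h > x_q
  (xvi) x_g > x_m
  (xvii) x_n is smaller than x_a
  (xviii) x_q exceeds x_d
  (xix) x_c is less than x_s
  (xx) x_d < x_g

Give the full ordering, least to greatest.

x_p < x_n < x_a < x_d < x_q < x_h < x_m < x_g < x_i < x_c < x_s < x_e

Nothing is placed below x_p, so it is least; from there x_p < x_n; x_n < x_a; x_a < x_d; x_d < x_q; x_q < x_h; x_h < x_m; x_m < x_g; x_g < x_i; x_i < x_c; x_c < x_s; x_s < x_e, each given directly.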